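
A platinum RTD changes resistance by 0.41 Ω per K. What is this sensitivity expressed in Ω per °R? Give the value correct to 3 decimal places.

The quantity depends on a temperature interval, so only the ratio of degree sizes applies; the offset between the scales is irrelevant.
A change of 1°R is a change of 5/9 K, so per °R the value is 0.41 × 5/9 = 0.228.

0.228 Ω per °R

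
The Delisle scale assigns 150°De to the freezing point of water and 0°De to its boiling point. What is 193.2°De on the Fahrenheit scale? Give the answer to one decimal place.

Linear interpolation between the fixed points: C = (193.2 - 150) × 100 / (0 - 150) = -28.8000°C.
Then -28.8000 × 1.8 + 32 = -19.8°F.

-19.8°F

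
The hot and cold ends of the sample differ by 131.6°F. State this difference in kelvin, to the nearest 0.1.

An interval of 1°F corresponds to 5/9 K.
131.6 × 5/9 = 73.1.

73.1 K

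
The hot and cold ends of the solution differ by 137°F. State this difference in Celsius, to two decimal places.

Only the scale ratio 5/9 matters for a change in temperature.
137 × 5/9 = 76.11.

76.11°C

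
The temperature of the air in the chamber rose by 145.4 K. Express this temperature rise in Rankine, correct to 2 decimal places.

261.72°R

Only the scale ratio 1.8 matters for a change in temperature.
145.4 × 1.8 = 261.72.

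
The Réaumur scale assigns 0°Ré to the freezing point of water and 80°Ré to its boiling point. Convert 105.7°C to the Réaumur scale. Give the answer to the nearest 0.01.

84.56°Ré

Linearly onto the Réaumur scale: 0 + (105.7000 / 100) × (80 - 0) = 84.56°Ré.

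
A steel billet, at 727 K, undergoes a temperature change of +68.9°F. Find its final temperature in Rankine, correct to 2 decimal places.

Initial temperature in Celsius: 727 - 273.15 = 453.8500°C.
The 68.9°F change is an interval, so only the factor 5/9 applies: +68.9 × 5/9 = +38.2778°C.
Final Celsius temperature: 453.8500 + 38.2778 = 492.1278°C.
In Rankine: 492.1278 × 1.8 + 491.67 = 1377.50°R.

1377.50°R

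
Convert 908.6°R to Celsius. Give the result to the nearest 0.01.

In Celsius: (908.6 - 491.67) × 5/9 = 231.6278°C.

231.63°C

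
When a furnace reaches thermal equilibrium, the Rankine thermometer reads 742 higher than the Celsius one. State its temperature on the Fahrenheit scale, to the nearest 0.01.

595.24°F

Let x be the Celsius reading; then the Rankine reading is 1.8·x + 491.67.
(1.8·x + 491.67) - x = 742  ⇒  (0.8)·x = 250.33  ⇒  x = 312.9125°C.
In Fahrenheit: 312.9125 × 1.8 + 32 = 595.24°F.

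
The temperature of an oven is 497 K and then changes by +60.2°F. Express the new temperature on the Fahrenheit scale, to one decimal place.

495.1°F

Initial temperature in Celsius: 497 - 273.15 = 223.8500°C.
The 60.2°F change is an interval, so only the factor 5/9 applies: +60.2 × 5/9 = +33.4444°C.
Final Celsius temperature: 223.8500 + 33.4444 = 257.2944°C.
In Fahrenheit: 257.2944 × 1.8 + 32 = 495.1°F.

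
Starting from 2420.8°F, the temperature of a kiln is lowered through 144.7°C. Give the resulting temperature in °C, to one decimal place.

Initial temperature in Celsius: (2420.8 - 32) × 5/9 = 1327.1111°C.
Final Celsius temperature: 1327.1111 - 144.7000 = 1182.4111°C.

1182.4°C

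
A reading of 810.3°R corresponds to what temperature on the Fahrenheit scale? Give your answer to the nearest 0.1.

350.6°F

In Celsius: (810.3 - 491.67) × 5/9 = 177.0167°C.
In Fahrenheit: 177.0167 × 1.8 + 32 = 350.6°F.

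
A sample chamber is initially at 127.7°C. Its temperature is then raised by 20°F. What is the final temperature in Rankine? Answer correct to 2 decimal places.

741.53°R

The 20°F change is an interval, so only the factor 5/9 applies: +20 × 5/9 = +11.1111°C.
Final Celsius temperature: 127.7000 + 11.1111 = 138.8111°C.
In Rankine: 138.8111 × 1.8 + 491.67 = 741.53°R.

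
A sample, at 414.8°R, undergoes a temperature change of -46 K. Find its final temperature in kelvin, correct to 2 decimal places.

Initial temperature in Celsius: (414.8 - 491.67) × 5/9 = -42.7056°C.
The 46 K change is an interval; Kelvin and Celsius degrees are the same size, so ΔC = -46°C.
Final Celsius temperature: -42.7056 - 46.0000 = -88.7056°C.
In kelvin: -88.7056 + 273.15 = 184.44 K.

184.44 K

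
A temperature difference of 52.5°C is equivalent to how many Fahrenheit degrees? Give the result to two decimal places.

For a temperature interval the offset drops out; only the factor 1.8 applies.
52.5 × 1.8 = 94.50.

94.50°F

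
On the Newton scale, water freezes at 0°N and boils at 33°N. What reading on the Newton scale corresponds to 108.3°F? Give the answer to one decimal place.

14.0°N

First in Celsius: (108.3 - 32) × 5/9 = 42.3889°C.
Linearly onto the Newton scale: 0 + (42.3889 / 100) × (33 - 0) = 14.0°N.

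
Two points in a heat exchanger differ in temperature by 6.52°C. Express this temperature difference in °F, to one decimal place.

11.7°F

Only the scale ratio 1.8 matters for a change in temperature.
6.52 × 1.8 = 11.7.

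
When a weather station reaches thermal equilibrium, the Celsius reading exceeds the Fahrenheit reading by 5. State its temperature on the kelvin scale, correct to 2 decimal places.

226.90 K

Let x be the Celsius reading; then the Fahrenheit reading is 1.8·x + 32.
(1.8·x + 32) - x = -5  ⇒  (0.8)·x = -37  ⇒  x = -46.2500°C.
In kelvin: -46.2500 + 273.15 = 226.90 K.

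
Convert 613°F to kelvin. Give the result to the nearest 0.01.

595.93 K

In Celsius: (613 - 32) × 5/9 = 322.7778°C.
In kelvin: 322.7778 + 273.15 = 595.93 K.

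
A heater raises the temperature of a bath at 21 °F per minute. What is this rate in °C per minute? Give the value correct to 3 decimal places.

11.667 °C/minute

Since only a temperature interval is involved, the additive offset between the scales drops out.
A change of 1°F is a change of 5/9°C, so 21 × 5/9 = 11.667.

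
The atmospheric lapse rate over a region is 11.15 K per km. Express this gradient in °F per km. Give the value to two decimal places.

20.07 °F/km

Since only a temperature interval is involved, the additive offset between the scales drops out.
A change of 1 K is a change of 1.8°F, so 11.15 × 1.8 = 20.07.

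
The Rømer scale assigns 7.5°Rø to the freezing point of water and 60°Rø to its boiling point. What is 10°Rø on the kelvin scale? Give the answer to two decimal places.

277.91 K

Linear interpolation between the fixed points: C = (10 - 7.5) × 100 / (60 - 7.5) = 4.7619°C.
Then 4.7619 + 273.15 = 277.91 K.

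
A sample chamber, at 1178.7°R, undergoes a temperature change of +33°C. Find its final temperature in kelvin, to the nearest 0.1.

687.8 K

Initial temperature in Celsius: (1178.7 - 491.67) × 5/9 = 381.6833°C.
Final Celsius temperature: 381.6833 + 33.0000 = 414.6833°C.
In kelvin: 414.6833 + 273.15 = 687.8 K.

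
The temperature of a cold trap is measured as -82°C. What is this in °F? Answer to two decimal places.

In Fahrenheit: -82.0000 × 1.8 + 32 = -115.60°F.

-115.60°F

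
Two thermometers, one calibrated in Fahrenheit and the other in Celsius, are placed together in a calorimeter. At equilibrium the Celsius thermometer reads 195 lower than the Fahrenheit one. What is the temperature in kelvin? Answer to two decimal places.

476.90 K

Let x be the Fahrenheit reading; then the Celsius reading is 5/9·x - 17.7778.
(5/9·x - 17.7778) - x = -195  ⇒  (-4/9)·x = -177.222  ⇒  x = 398.7500°F.
In Celsius: (398.75 - 32) × 5/9 = 203.7500°C.
In kelvin: 203.7500 + 273.15 = 476.90 K.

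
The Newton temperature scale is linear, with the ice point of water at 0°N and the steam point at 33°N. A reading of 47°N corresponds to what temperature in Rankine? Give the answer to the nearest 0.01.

748.03°R

Linear interpolation between the fixed points: C = (47 - 0) × 100 / (33 - 0) = 142.4242°C.
Then 142.4242 × 1.8 + 491.67 = 748.03°R.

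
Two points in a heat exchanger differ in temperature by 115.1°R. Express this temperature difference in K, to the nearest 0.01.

Only the scale ratio 5/9 matters for a change in temperature.
115.1 × 5/9 = 63.94.

63.94 K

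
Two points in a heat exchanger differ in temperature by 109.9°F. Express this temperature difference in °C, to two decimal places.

61.06°C

For a temperature interval the offset drops out; only the factor 5/9 applies.
109.9 × 5/9 = 61.06.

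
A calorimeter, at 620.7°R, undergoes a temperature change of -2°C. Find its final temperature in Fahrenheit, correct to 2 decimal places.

157.43°F

Initial temperature in Celsius: (620.7 - 491.67) × 5/9 = 71.6833°C.
Final Celsius temperature: 71.6833 - 2.0000 = 69.6833°C.
In Fahrenheit: 69.6833 × 1.8 + 32 = 157.43°F.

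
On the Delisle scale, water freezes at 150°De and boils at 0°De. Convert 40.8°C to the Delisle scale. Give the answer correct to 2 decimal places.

Linearly onto the Delisle scale: 150 + (40.8000 / 100) × (0 - 150) = 88.80°De.

88.80°De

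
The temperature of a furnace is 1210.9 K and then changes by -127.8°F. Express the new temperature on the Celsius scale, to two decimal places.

Initial temperature in Celsius: 1210.9 - 273.15 = 937.7500°C.
The 127.8°F change is an interval, so only the factor 5/9 applies: -127.8 × 5/9 = -71.0000°C.
Final Celsius temperature: 937.7500 - 71.0000 = 866.7500°C.

866.75°C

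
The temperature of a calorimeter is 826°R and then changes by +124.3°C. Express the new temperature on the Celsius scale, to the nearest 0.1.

Initial temperature in Celsius: (826 - 491.67) × 5/9 = 185.7389°C.
Final Celsius temperature: 185.7389 + 124.3000 = 310.0389°C.

310.0°C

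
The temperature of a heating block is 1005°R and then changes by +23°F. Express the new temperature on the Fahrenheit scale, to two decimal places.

Initial temperature in Celsius: (1005 - 491.67) × 5/9 = 285.1833°C.
The 23°F change is an interval, so only the factor 5/9 applies: +23 × 5/9 = +12.7778°C.
Final Celsius temperature: 285.1833 + 12.7778 = 297.9611°C.
In Fahrenheit: 297.9611 × 1.8 + 32 = 568.33°F.

568.33°F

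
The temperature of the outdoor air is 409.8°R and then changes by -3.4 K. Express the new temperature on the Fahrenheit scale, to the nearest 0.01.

Initial temperature in Celsius: (409.8 - 491.67) × 5/9 = -45.4833°C.
The 3.4 K change is an interval; Kelvin and Celsius degrees are the same size, so ΔC = -3.4°C.
Final Celsius temperature: -45.4833 - 3.4000 = -48.8833°C.
In Fahrenheit: -48.8833 × 1.8 + 32 = -55.99°F.

-55.99°F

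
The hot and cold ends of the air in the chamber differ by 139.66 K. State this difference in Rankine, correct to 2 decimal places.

Only the scale ratio 1.8 matters for a change in temperature.
139.66 × 1.8 = 251.39.

251.39°R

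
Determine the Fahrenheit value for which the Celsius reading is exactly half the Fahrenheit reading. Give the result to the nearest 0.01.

320.00°F

Let F be the Fahrenheit reading. The Celsius reading is C = 5/9·F - 17.7778.
Require C = 0.5·F: 5/9·F - 17.7778 = 0.5·F.
(1/18)·F = 17.7778  ⇒  F = 320.00.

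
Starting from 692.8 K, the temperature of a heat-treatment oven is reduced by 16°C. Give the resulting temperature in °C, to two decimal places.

403.65°C

Initial temperature in Celsius: 692.8 - 273.15 = 419.6500°C.
Final Celsius temperature: 419.6500 - 16.0000 = 403.6500°C.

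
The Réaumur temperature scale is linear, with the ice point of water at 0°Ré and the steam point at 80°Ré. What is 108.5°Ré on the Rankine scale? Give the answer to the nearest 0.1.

735.8°R

Linear interpolation between the fixed points: C = (108.5 - 0) × 100 / (80 - 0) = 135.6250°C.
Then 135.6250 × 1.8 + 491.67 = 735.8°R.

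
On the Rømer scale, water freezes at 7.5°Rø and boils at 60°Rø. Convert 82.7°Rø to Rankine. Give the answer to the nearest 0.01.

749.50°R

Linear interpolation between the fixed points: C = (82.7 - 7.5) × 100 / (60 - 7.5) = 143.2381°C.
Then 143.2381 × 1.8 + 491.67 = 749.50°R.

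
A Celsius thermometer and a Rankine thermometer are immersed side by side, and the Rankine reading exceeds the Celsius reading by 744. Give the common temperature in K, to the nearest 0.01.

588.56 K

Let x be the Celsius reading; then the Rankine reading is 1.8·x + 491.67.
(1.8·x + 491.67) - x = 744  ⇒  (0.8)·x = 252.33  ⇒  x = 315.4125°C.
In kelvin: 315.4125 + 273.15 = 588.56 K.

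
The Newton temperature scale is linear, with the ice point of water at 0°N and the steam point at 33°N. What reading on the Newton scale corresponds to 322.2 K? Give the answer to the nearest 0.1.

First in Celsius: 322.2 - 273.15 = 49.0500°C.
Linearly onto the Newton scale: 0 + (49.0500 / 100) × (33 - 0) = 16.2°N.

16.2°N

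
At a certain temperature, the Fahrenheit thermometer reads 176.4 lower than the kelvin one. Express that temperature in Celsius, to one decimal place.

80.9°C

Let x be the kelvin reading; then the Fahrenheit reading is 1.8·x - 459.67.
(1.8·x - 459.67) - x = -176.4  ⇒  (0.8)·x = 283.27  ⇒  x = 354.0875 K.
In Celsius: 354.0875 - 273.15 = 80.9°C.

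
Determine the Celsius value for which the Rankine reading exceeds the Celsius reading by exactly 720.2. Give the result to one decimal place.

Let C be the Celsius reading. The Rankine reading is R = 1.8·C + 491.67.
Require R - C = 720.2: (0.8)·C + 491.67 = 720.2.
C = (720.2 - 491.67) / (0.8) = 285.7.

285.7°C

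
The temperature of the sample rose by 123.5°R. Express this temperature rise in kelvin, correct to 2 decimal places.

An interval of 1°R corresponds to 5/9 K.
123.5 × 5/9 = 68.61.

68.61 K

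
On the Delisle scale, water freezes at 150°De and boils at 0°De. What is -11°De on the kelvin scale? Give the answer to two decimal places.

Linear interpolation between the fixed points: C = (-11 - 150) × 100 / (0 - 150) = 107.3333°C.
Then 107.3333 + 273.15 = 380.48 K.

380.48 K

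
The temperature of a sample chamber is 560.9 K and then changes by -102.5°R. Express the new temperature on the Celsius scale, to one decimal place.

230.8°C

Initial temperature in Celsius: 560.9 - 273.15 = 287.7500°C.
The 102.5°R change is an interval, so only the factor 5/9 applies: -102.5 × 5/9 = -56.9444°C.
Final Celsius temperature: 287.7500 - 56.9444 = 230.8056°C.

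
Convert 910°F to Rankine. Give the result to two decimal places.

1369.67°R

In Celsius: (910 - 32) × 5/9 = 487.7778°C.
In Rankine: 487.7778 × 1.8 + 491.67 = 1369.67°R.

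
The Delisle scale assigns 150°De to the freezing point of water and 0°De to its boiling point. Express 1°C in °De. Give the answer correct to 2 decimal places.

Linearly onto the Delisle scale: 150 + (1.0000 / 100) × (0 - 150) = 148.50°De.

148.50°De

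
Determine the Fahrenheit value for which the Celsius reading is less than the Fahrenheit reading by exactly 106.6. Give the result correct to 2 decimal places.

199.85°F

Let F be the Fahrenheit reading. The Celsius reading is C = 5/9·F - 17.7778.
Require C - F = -106.6: (-4/9)·F - 17.7778 = -106.6.
F = (-106.6 + 17.7778) / (-4/9) = 199.85.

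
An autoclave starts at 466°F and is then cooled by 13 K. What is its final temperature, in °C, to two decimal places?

Initial temperature in Celsius: (466 - 32) × 5/9 = 241.1111°C.
The 13 K change is an interval; Kelvin and Celsius degrees are the same size, so ΔC = -13°C.
Final Celsius temperature: 241.1111 - 13.0000 = 228.1111°C.

228.11°C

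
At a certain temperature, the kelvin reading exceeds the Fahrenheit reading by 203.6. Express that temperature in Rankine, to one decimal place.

576.2°R

Let x be the kelvin reading; then the Fahrenheit reading is 1.8·x - 459.67.
(1.8·x - 459.67) - x = -203.6  ⇒  (0.8)·x = 256.07  ⇒  x = 320.0875 K.
In Celsius: 320.0875 - 273.15 = 46.9375°C.
In Rankine: 46.9375 × 1.8 + 491.67 = 576.2°R.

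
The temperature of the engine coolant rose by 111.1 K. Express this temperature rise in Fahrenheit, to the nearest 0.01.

199.98°F

For a temperature interval the offset drops out; only the factor 1.8 applies.
111.1 × 1.8 = 199.98.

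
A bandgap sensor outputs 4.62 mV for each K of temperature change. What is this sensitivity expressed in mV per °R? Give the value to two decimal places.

Since only a temperature interval is involved, the additive offset between the scales drops out.
A change of 1°R is a change of 5/9 K, so per °R the value is 4.62 × 5/9 = 2.57.

2.57 mV per °R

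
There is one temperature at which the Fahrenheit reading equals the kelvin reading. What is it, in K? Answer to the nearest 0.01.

574.59 K

Let K be the kelvin reading. The Fahrenheit reading is F = 1.8·K - 459.67.
Set F = K: 1.8·K - 459.67 = K.
(0.8)·K = 459.67  ⇒  K = 574.59.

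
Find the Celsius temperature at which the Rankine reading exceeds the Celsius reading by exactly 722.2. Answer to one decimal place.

Let C be the Celsius reading. The Rankine reading is R = 1.8·C + 491.67.
Require R - C = 722.2: (0.8)·C + 491.67 = 722.2.
C = (722.2 - 491.67) / (0.8) = 288.2.

288.2°C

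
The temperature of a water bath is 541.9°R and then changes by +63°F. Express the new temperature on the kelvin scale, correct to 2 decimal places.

Initial temperature in Celsius: (541.9 - 491.67) × 5/9 = 27.9056°C.
The 63°F change is an interval, so only the factor 5/9 applies: +63 × 5/9 = +35.0000°C.
Final Celsius temperature: 27.9056 + 35.0000 = 62.9056°C.
In kelvin: 62.9056 + 273.15 = 336.06 K.

336.06 K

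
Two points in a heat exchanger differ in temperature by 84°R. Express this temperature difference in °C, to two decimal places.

46.67°C

Only the scale ratio 5/9 matters for a change in temperature.
84 × 5/9 = 46.67.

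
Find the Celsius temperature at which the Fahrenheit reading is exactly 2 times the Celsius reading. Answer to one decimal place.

160.0°C

Let C be the Celsius reading. The Fahrenheit reading is F = 1.8·C + 32.
Require F = 2·C: 1.8·C + 32 = 2·C.
(-0.2)·C = -32  ⇒  C = 160.0.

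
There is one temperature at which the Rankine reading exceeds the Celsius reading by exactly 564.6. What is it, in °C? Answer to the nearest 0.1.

91.2°C

Let C be the Celsius reading. The Rankine reading is R = 1.8·C + 491.67.
Require R - C = 564.6: (0.8)·C + 491.67 = 564.6.
C = (564.6 - 491.67) / (0.8) = 91.2.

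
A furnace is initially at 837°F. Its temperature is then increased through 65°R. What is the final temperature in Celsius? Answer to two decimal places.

483.33°C

Initial temperature in Celsius: (837 - 32) × 5/9 = 447.2222°C.
The 65°R change is an interval, so only the factor 5/9 applies: +65 × 5/9 = +36.1111°C.
Final Celsius temperature: 447.2222 + 36.1111 = 483.3333°C.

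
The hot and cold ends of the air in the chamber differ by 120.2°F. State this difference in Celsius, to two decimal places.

66.78°C

Only the scale ratio 5/9 matters for a change in temperature.
120.2 × 5/9 = 66.78.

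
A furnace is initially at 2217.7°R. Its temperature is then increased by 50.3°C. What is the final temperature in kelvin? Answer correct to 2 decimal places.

Initial temperature in Celsius: (2217.7 - 491.67) × 5/9 = 958.9056°C.
Final Celsius temperature: 958.9056 + 50.3000 = 1009.2056°C.
In kelvin: 1009.2056 + 273.15 = 1282.36 K.

1282.36 K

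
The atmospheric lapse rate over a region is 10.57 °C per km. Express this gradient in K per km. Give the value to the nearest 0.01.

10.57 K/km

Since only a temperature interval is involved, the additive offset between the scales drops out.
A change of 1°C is a change of 1 K, so 10.57 × 1 = 10.57.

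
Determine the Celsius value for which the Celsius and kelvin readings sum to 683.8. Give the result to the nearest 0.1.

Let C be the Celsius reading. The kelvin reading is K = 1·C + 273.15.
Require C + K = 683.8: (2)·C + 273.15 = 683.8.
C = (683.8 - 273.15) / (2) = 205.3.

205.3°C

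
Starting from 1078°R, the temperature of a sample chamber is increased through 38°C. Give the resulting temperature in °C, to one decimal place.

363.7°C

Initial temperature in Celsius: (1078 - 491.67) × 5/9 = 325.7389°C.
Final Celsius temperature: 325.7389 + 38.0000 = 363.7389°C.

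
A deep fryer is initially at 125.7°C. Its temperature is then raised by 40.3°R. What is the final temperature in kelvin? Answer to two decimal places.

The 40.3°R change is an interval, so only the factor 5/9 applies: +40.3 × 5/9 = +22.3889°C.
Final Celsius temperature: 125.7000 + 22.3889 = 148.0889°C.
In kelvin: 148.0889 + 273.15 = 421.24 K.

421.24 K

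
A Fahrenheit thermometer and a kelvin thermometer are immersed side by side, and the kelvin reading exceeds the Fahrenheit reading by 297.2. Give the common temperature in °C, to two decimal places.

-70.06°C

Let x be the Fahrenheit reading; then the kelvin reading is 5/9·x + 255.372.
(5/9·x + 255.372) - x = 297.2  ⇒  (-4/9)·x = 41.8278  ⇒  x = -94.1125°F.
In Celsius: (-94.1125 - 32) × 5/9 = -70.06°C.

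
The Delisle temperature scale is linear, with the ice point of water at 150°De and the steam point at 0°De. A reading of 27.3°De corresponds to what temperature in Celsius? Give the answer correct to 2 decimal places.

81.80°C

Linear interpolation between the fixed points: C = (27.3 - 150) × 100 / (0 - 150) = 81.8000°C.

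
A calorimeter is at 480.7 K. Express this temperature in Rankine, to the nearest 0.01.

In Celsius: 480.7 - 273.15 = 207.5500°C.
In Rankine: 207.5500 × 1.8 + 491.67 = 865.26°R.

865.26°R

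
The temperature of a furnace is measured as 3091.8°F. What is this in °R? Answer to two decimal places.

In Celsius: (3091.8 - 32) × 5/9 = 1699.8889°C.
In Rankine: 1699.8889 × 1.8 + 491.67 = 3551.47°R.

3551.47°R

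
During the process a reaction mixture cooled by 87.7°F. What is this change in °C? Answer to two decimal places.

48.72°C

For a temperature interval the offset drops out; only the factor 5/9 applies.
87.7 × 5/9 = 48.72.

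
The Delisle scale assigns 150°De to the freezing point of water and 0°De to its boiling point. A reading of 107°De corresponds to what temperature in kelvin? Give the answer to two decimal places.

Linear interpolation between the fixed points: C = (107 - 150) × 100 / (0 - 150) = 28.6667°C.
Then 28.6667 + 273.15 = 301.82 K.

301.82 K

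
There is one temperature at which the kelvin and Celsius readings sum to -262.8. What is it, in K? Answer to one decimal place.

5.2 K

Let K be the kelvin reading. The Celsius reading is C = 1·K - 273.15.
Require K + C = -262.8: (2)·K - 273.15 = -262.8.
K = (-262.8 + 273.15) / (2) = 5.2.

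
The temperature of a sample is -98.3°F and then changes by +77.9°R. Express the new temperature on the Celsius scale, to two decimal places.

-29.11°C

Initial temperature in Celsius: (-98.3 - 32) × 5/9 = -72.3889°C.
The 77.9°R change is an interval, so only the factor 5/9 applies: +77.9 × 5/9 = +43.2778°C.
Final Celsius temperature: -72.3889 + 43.2778 = -29.1111°C.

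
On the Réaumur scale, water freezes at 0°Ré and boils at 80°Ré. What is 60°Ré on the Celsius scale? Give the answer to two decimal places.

Linear interpolation between the fixed points: C = (60 - 0) × 100 / (80 - 0) = 75.0000°C.

75.00°C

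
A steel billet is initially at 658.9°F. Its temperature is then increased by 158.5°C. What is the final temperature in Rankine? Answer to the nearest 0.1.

Initial temperature in Celsius: (658.9 - 32) × 5/9 = 348.2778°C.
Final Celsius temperature: 348.2778 + 158.5000 = 506.7778°C.
In Rankine: 506.7778 × 1.8 + 491.67 = 1403.9°R.

1403.9°R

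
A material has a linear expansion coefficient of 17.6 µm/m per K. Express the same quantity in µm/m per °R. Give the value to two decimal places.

The quantity depends on a temperature interval, so only the ratio of degree sizes applies; the offset between the scales is irrelevant.
A change of 1°R is a change of 5/9 K, so per °R the value is 17.6 × 5/9 = 9.78.

9.78 µm/m per °R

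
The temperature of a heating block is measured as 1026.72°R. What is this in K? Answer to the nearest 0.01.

In Celsius: (1026.72 - 491.67) × 5/9 = 297.2500°C.
In kelvin: 297.2500 + 273.15 = 570.40 K.

570.40 K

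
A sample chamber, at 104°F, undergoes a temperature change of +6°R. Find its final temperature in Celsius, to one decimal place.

Initial temperature in Celsius: (104 - 32) × 5/9 = 40.0000°C.
The 6°R change is an interval, so only the factor 5/9 applies: +6 × 5/9 = +3.3333°C.
Final Celsius temperature: 40.0000 + 3.3333 = 43.3333°C.

43.3°C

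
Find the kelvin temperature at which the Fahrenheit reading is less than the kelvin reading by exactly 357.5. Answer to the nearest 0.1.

Let K be the kelvin reading. The Fahrenheit reading is F = 1.8·K - 459.67.
Require F - K = -357.5: (0.8)·K - 459.67 = -357.5.
K = (-357.5 + 459.67) / (0.8) = 127.7.

127.7 K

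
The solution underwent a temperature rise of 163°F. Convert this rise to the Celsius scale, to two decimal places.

90.56°C

An interval of 1°F corresponds to 5/9°C.
163 × 5/9 = 90.56.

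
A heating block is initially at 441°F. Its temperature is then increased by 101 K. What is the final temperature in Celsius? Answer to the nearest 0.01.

328.22°C

Initial temperature in Celsius: (441 - 32) × 5/9 = 227.2222°C.
The 101 K change is an interval; Kelvin and Celsius degrees are the same size, so ΔC = +101°C.
Final Celsius temperature: 227.2222 + 101.0000 = 328.2222°C.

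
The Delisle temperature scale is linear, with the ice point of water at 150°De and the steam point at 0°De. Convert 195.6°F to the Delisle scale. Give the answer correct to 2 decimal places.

13.67°De

First in Celsius: (195.6 - 32) × 5/9 = 90.8889°C.
Linearly onto the Delisle scale: 150 + (90.8889 / 100) × (0 - 150) = 13.67°De.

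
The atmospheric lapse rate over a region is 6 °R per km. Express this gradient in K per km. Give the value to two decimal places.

3.33 K/km

Since only a temperature interval is involved, the additive offset between the scales drops out.
A change of 1°R is a change of 5/9 K, so 6 × 5/9 = 3.33.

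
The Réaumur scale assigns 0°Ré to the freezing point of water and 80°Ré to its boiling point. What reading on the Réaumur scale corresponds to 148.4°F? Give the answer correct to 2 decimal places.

First in Celsius: (148.4 - 32) × 5/9 = 64.6667°C.
Linearly onto the Réaumur scale: 0 + (64.6667 / 100) × (80 - 0) = 51.73°Ré.

51.73°Ré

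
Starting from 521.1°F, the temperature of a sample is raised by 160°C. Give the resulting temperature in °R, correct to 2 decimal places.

Initial temperature in Celsius: (521.1 - 32) × 5/9 = 271.7222°C.
Final Celsius temperature: 271.7222 + 160.0000 = 431.7222°C.
In Rankine: 431.7222 × 1.8 + 491.67 = 1268.77°R.

1268.77°R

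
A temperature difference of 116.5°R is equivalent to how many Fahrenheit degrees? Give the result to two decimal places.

Rankine and Fahrenheit degrees are the same size, so the interval is unchanged: 116.50.

116.50°F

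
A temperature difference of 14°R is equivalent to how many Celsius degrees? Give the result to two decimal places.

An interval of 1°R corresponds to 5/9°C.
14 × 5/9 = 7.78.

7.78°C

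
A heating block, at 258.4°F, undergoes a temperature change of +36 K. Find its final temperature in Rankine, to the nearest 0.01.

782.87°R

Initial temperature in Celsius: (258.4 - 32) × 5/9 = 125.7778°C.
The 36 K change is an interval; Kelvin and Celsius degrees are the same size, so ΔC = +36°C.
Final Celsius temperature: 125.7778 + 36.0000 = 161.7778°C.
In Rankine: 161.7778 × 1.8 + 491.67 = 782.87°R.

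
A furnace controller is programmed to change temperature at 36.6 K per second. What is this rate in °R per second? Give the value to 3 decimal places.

65.880 °R/second

The quantity depends on a temperature interval, so only the ratio of degree sizes applies; the offset between the scales is irrelevant.
A change of 1 K is a change of 1.8°R, so 36.6 × 1.8 = 65.880.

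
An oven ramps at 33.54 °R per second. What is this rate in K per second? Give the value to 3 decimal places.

Since only a temperature interval is involved, the additive offset between the scales drops out.
A change of 1°R is a change of 5/9 K, so 33.54 × 5/9 = 18.633.

18.633 K/second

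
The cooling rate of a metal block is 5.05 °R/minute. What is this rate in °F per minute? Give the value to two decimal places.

Since only a temperature interval is involved, the additive offset between the scales drops out.
A change of 1°R is a change of 1°F, so 5.05 × 1 = 5.05.

5.05 °F/minute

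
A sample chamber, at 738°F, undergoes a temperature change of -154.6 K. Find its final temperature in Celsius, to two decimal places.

Initial temperature in Celsius: (738 - 32) × 5/9 = 392.2222°C.
The 154.6 K change is an interval; Kelvin and Celsius degrees are the same size, so ΔC = -154.6°C.
Final Celsius temperature: 392.2222 - 154.6000 = 237.6222°C.

237.62°C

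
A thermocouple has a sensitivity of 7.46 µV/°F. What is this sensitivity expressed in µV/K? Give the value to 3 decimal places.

Since only a temperature interval is involved, the additive offset between the scales drops out.
A change of 1 K is a change of 1.8°F, so per K the value is 7.46 × 1.8 = 13.428.

13.428 µV/K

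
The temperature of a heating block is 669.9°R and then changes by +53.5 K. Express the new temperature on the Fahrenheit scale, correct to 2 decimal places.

Initial temperature in Celsius: (669.9 - 491.67) × 5/9 = 99.0167°C.
The 53.5 K change is an interval; Kelvin and Celsius degrees are the same size, so ΔC = +53.5°C.
Final Celsius temperature: 99.0167 + 53.5000 = 152.5167°C.
In Fahrenheit: 152.5167 × 1.8 + 32 = 306.53°F.

306.53°F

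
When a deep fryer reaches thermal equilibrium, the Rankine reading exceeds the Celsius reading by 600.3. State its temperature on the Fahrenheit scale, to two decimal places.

276.42°F

Let x be the Celsius reading; then the Rankine reading is 1.8·x + 491.67.
(1.8·x + 491.67) - x = 600.3  ⇒  (0.8)·x = 108.63  ⇒  x = 135.7875°C.
In Fahrenheit: 135.7875 × 1.8 + 32 = 276.42°F.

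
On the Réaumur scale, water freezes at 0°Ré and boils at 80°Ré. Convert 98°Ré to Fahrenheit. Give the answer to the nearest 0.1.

252.5°F

Linear interpolation between the fixed points: C = (98 - 0) × 100 / (80 - 0) = 122.5000°C.
Then 122.5000 × 1.8 + 32 = 252.5°F.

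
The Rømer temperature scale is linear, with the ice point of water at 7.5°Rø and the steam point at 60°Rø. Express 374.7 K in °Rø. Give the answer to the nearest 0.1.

First in Celsius: 374.7 - 273.15 = 101.5500°C.
Linearly onto the Rømer scale: 7.5 + (101.5500 / 100) × (60 - 7.5) = 60.8°Rø.

60.8°Rø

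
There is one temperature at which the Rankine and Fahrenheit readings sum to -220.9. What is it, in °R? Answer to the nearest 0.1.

Let R be the Rankine reading. The Fahrenheit reading is F = 1·R - 459.67.
Require R + F = -220.9: (2)·R - 459.67 = -220.9.
R = (-220.9 + 459.67) / (2) = 119.4.

119.4°R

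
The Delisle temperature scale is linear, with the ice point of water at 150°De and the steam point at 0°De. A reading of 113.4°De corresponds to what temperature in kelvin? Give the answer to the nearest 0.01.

297.55 K

Linear interpolation between the fixed points: C = (113.4 - 150) × 100 / (0 - 150) = 24.4000°C.
Then 24.4000 + 273.15 = 297.55 K.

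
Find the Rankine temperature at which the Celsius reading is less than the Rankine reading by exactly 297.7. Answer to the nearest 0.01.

55.24°R

Let R be the Rankine reading. The Celsius reading is C = 5/9·R - 273.15.
Require C - R = -297.7: (-4/9)·R - 273.15 = -297.7.
R = (-297.7 + 273.15) / (-4/9) = 55.24.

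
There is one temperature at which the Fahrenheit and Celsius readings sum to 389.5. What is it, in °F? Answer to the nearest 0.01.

Let F be the Fahrenheit reading. The Celsius reading is C = 5/9·F - 17.7778.
Require F + C = 389.5: (14/9)·F - 17.7778 = 389.5.
F = (389.5 + 17.7778) / (14/9) = 261.82.

261.82°F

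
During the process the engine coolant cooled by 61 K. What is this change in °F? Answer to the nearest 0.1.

109.8°F

For a temperature interval the offset drops out; only the factor 1.8 applies.
61 × 1.8 = 109.8.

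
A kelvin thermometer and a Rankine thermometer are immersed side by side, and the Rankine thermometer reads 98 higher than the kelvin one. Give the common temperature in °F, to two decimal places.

-239.17°F

Let x be the kelvin reading; then the Rankine reading is 1.8·x.
(1.8·x) - x = 98  ⇒  (0.8)·x = 98  ⇒  x = 122.5000 K.
In Celsius: 122.5 - 273.15 = -150.6500°C.
In Fahrenheit: -150.6500 × 1.8 + 32 = -239.17°F.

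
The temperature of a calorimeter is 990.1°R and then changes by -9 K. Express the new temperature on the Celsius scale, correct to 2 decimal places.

Initial temperature in Celsius: (990.1 - 491.67) × 5/9 = 276.9056°C.
The 9 K change is an interval; Kelvin and Celsius degrees are the same size, so ΔC = -9°C.
Final Celsius temperature: 276.9056 - 9.0000 = 267.9056°C.

267.91°C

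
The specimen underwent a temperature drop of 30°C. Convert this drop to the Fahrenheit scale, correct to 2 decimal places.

Only the scale ratio 1.8 matters for a change in temperature.
30 × 1.8 = 54.00.

54.00°F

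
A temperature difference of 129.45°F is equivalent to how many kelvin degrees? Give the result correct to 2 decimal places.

For a temperature interval the offset drops out; only the factor 5/9 applies.
129.45 × 5/9 = 71.92.

71.92 K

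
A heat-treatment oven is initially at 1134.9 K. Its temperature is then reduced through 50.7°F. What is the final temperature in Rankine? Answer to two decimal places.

1992.12°R

Initial temperature in Celsius: 1134.9 - 273.15 = 861.7500°C.
The 50.7°F change is an interval, so only the factor 5/9 applies: -50.7 × 5/9 = -28.1667°C.
Final Celsius temperature: 861.7500 - 28.1667 = 833.5833°C.
In Rankine: 833.5833 × 1.8 + 491.67 = 1992.12°R.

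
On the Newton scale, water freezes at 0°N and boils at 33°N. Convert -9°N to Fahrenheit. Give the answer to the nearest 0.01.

-17.09°F

Linear interpolation between the fixed points: C = (-9 - 0) × 100 / (33 - 0) = -27.2727°C.
Then -27.2727 × 1.8 + 32 = -17.09°F.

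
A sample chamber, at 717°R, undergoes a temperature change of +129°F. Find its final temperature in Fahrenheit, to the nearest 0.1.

386.3°F

Initial temperature in Celsius: (717 - 491.67) × 5/9 = 125.1833°C.
The 129°F change is an interval, so only the factor 5/9 applies: +129 × 5/9 = +71.6667°C.
Final Celsius temperature: 125.1833 + 71.6667 = 196.8500°C.
In Fahrenheit: 196.8500 × 1.8 + 32 = 386.3°F.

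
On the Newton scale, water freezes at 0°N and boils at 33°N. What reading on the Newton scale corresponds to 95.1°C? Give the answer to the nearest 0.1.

31.4°N

Linearly onto the Newton scale: 0 + (95.1000 / 100) × (33 - 0) = 31.4°N.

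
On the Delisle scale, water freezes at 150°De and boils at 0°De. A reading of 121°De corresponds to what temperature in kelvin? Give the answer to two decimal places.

Linear interpolation between the fixed points: C = (121 - 150) × 100 / (0 - 150) = 19.3333°C.
Then 19.3333 + 273.15 = 292.48 K.

292.48 K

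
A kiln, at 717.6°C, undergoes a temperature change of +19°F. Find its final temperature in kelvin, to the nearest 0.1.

The 19°F change is an interval, so only the factor 5/9 applies: +19 × 5/9 = +10.5556°C.
Final Celsius temperature: 717.6000 + 10.5556 = 728.1556°C.
In kelvin: 728.1556 + 273.15 = 1001.3 K.

1001.3 K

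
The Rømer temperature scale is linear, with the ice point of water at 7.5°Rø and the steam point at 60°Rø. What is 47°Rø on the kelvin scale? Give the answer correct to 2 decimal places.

348.39 K

Linear interpolation between the fixed points: C = (47 - 7.5) × 100 / (60 - 7.5) = 75.2381°C.
Then 75.2381 + 273.15 = 348.39 K.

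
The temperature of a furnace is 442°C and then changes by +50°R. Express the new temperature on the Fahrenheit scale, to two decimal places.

The 50°R change is an interval, so only the factor 5/9 applies: +50 × 5/9 = +27.7778°C.
Final Celsius temperature: 442.0000 + 27.7778 = 469.7778°C.
In Fahrenheit: 469.7778 × 1.8 + 32 = 877.60°F.

877.60°F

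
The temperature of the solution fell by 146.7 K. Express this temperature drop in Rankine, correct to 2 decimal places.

Only the scale ratio 1.8 matters for a change in temperature.
146.7 × 1.8 = 264.06.

264.06°R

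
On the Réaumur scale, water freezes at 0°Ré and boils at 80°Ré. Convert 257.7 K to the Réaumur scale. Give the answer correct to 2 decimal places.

-12.36°Ré

First in Celsius: 257.7 - 273.15 = -15.4500°C.
Linearly onto the Réaumur scale: 0 + (-15.4500 / 100) × (80 - 0) = -12.36°Ré.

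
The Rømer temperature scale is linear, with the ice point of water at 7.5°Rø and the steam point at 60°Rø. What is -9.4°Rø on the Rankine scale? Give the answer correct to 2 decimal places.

433.73°R

Linear interpolation between the fixed points: C = (-9.4 - 7.5) × 100 / (60 - 7.5) = -32.1905°C.
Then -32.1905 × 1.8 + 491.67 = 433.73°R.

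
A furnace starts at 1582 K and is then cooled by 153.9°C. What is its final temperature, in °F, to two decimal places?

Initial temperature in Celsius: 1582 - 273.15 = 1308.8500°C.
Final Celsius temperature: 1308.8500 - 153.9000 = 1154.9500°C.
In Fahrenheit: 1154.9500 × 1.8 + 32 = 2110.91°F.

2110.91°F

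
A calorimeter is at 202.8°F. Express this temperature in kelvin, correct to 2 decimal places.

In Celsius: (202.8 - 32) × 5/9 = 94.8889°C.
In kelvin: 94.8889 + 273.15 = 368.04 K.

368.04 K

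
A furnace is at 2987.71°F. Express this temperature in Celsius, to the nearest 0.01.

In Celsius: (2987.71 - 32) × 5/9 = 1642.0611°C.

1642.06°C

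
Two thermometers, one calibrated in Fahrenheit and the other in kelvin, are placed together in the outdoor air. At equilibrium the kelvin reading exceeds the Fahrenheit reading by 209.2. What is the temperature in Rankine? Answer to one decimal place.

Let x be the Fahrenheit reading; then the kelvin reading is 5/9·x + 255.372.
(5/9·x + 255.372) - x = 209.2  ⇒  (-4/9)·x = -46.1722  ⇒  x = 103.8875°F.
In Celsius: (103.8875 - 32) × 5/9 = 39.9375°C.
In Rankine: 39.9375 × 1.8 + 491.67 = 563.6°R.

563.6°R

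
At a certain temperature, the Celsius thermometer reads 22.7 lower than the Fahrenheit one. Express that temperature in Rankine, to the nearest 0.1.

470.7°R

Let x be the Fahrenheit reading; then the Celsius reading is 5/9·x - 17.7778.
(5/9·x - 17.7778) - x = -22.7  ⇒  (-4/9)·x = -4.92222  ⇒  x = 11.0750°F.
In Celsius: (11.075 - 32) × 5/9 = -11.6250°C.
In Rankine: -11.6250 × 1.8 + 491.67 = 470.7°R.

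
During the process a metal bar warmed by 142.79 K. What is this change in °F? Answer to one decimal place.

257.0°F

An interval of 1 K corresponds to 1.8°F.
142.79 × 1.8 = 257.0.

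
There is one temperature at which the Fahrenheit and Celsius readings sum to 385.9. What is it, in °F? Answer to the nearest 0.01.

259.51°F

Let F be the Fahrenheit reading. The Celsius reading is C = 5/9·F - 17.7778.
Require F + C = 385.9: (14/9)·F - 17.7778 = 385.9.
F = (385.9 + 17.7778) / (14/9) = 259.51.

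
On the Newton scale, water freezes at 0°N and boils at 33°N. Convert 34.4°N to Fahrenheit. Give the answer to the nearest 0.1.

Linear interpolation between the fixed points: C = (34.4 - 0) × 100 / (33 - 0) = 104.2424°C.
Then 104.2424 × 1.8 + 32 = 219.6°F.

219.6°F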